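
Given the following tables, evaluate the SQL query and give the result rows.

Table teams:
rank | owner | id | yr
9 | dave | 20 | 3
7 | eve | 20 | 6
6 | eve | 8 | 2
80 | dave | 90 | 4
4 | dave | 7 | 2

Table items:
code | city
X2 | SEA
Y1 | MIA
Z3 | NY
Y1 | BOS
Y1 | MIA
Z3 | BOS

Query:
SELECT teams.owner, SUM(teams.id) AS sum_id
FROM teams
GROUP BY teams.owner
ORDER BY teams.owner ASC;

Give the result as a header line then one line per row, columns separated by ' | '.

== RESULT ==
teams.owner | sum_id
dave | 117
eve | 28

Derivation:
After GROUP BY (2 rows):
teams.owner | sum_id
dave | 117
eve | 28
After ORDER BY (2 rows):
teams.owner | sum_id
dave | 117
eve | 28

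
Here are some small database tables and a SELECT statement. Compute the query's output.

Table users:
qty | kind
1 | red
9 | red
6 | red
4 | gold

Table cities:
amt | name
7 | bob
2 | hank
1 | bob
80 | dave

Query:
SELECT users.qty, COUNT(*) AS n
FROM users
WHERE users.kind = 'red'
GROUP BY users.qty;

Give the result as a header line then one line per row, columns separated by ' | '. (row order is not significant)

== RESULT ==
users.qty | n
1 | 1
9 | 1
6 | 1

Derivation:
After WHERE (3 rows):
users.qty | users.kind
1 | red
9 | red
6 | red
After GROUP BY (3 rows):
users.qty | n
1 | 1
9 | 1
6 | 1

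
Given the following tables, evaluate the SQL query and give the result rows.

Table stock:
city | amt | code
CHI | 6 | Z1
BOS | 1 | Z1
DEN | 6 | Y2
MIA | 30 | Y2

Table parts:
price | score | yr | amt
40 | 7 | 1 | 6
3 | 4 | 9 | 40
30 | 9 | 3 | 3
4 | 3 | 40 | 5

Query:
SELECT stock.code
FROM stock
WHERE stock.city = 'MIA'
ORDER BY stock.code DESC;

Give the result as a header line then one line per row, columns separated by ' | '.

After WHERE (1 rows):
stock.city | stock.amt | stock.code
MIA | 30 | Y2
After SELECT (1 rows):
stock.code
Y2
After ORDER BY (1 rows):
stock.code
Y2

== RESULT ==
stock.code
Y2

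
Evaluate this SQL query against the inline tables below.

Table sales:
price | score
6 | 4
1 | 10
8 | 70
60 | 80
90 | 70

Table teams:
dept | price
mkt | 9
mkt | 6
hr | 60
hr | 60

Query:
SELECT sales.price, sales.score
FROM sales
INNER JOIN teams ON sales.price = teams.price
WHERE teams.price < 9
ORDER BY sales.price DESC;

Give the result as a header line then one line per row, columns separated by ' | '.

== RESULT ==
sales.price | sales.score
6 | 4

Derivation:
After JOIN teams (3 rows):
sales.price | sales.score | teams.dept | teams.price
6 | 4 | mkt | 6
60 | 80 | hr | 60
60 | 80 | hr | 60
After WHERE (1 rows):
sales.price | sales.score | teams.dept | teams.price
6 | 4 | mkt | 6
After SELECT (1 rows):
sales.price | sales.score
6 | 4
After ORDER BY (1 rows):
sales.price | sales.score
6 | 4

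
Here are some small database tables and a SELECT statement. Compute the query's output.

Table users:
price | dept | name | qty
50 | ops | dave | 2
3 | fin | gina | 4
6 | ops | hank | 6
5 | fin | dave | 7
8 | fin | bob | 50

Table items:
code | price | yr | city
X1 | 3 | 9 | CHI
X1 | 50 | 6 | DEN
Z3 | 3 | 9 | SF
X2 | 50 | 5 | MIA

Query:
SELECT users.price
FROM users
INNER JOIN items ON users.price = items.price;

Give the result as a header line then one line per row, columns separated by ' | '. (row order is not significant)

After JOIN items (4 rows):
users.price | users.dept | users.name | users.qty | items.code | items.price | items.yr | items.city
50 | ops | dave | 2 | X1 | 50 | 6 | DEN
50 | ops | dave | 2 | X2 | 50 | 5 | MIA
3 | fin | gina | 4 | X1 | 3 | 9 | CHI
3 | fin | gina | 4 | Z3 | 3 | 9 | SF
After SELECT (4 rows):
users.price
50
50
3
3

== RESULT ==
users.price
50
50
3
3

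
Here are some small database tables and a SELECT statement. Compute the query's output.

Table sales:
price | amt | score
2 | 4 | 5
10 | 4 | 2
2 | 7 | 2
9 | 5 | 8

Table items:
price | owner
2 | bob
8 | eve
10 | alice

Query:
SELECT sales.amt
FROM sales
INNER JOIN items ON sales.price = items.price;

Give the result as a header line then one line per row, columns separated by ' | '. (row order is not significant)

After JOIN items (3 rows):
sales.price | sales.amt | sales.score | items.price | items.owner
2 | 4 | 5 | 2 | bob
10 | 4 | 2 | 10 | alice
2 | 7 | 2 | 2 | bob
After SELECT (3 rows):
sales.amt
4
4
7

== RESULT ==
sales.amt
4
4
7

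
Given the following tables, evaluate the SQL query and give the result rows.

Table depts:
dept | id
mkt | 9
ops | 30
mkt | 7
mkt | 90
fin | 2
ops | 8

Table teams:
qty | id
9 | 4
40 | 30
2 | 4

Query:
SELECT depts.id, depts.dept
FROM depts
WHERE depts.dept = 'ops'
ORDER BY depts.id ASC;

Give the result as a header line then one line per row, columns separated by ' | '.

== RESULT ==
depts.id | depts.dept
8 | ops
30 | ops

Derivation:
After WHERE (2 rows):
depts.dept | depts.id
ops | 30
ops | 8
After SELECT (2 rows):
depts.id | depts.dept
30 | ops
8 | ops
After ORDER BY (2 rows):
depts.id | depts.dept
8 | ops
30 | ops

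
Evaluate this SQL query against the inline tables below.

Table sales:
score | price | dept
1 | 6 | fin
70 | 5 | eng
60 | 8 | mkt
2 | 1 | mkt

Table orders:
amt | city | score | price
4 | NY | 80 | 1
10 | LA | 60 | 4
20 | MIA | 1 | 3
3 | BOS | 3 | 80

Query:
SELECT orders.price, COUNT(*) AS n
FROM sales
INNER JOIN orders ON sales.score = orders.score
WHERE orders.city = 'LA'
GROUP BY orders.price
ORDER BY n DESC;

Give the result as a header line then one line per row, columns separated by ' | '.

== RESULT ==
orders.price | n
4 | 1

Derivation:
After JOIN orders (2 rows):
sales.score | sales.price | sales.dept | orders.amt | orders.city | orders.score | orders.price
1 | 6 | fin | 20 | MIA | 1 | 3
60 | 8 | mkt | 10 | LA | 60 | 4
After WHERE (1 rows):
sales.score | sales.price | sales.dept | orders.amt | orders.city | orders.score | orders.price
60 | 8 | mkt | 10 | LA | 60 | 4
After GROUP BY (1 rows):
orders.price | n
4 | 1
After ORDER BY (1 rows):
orders.price | n
4 | 1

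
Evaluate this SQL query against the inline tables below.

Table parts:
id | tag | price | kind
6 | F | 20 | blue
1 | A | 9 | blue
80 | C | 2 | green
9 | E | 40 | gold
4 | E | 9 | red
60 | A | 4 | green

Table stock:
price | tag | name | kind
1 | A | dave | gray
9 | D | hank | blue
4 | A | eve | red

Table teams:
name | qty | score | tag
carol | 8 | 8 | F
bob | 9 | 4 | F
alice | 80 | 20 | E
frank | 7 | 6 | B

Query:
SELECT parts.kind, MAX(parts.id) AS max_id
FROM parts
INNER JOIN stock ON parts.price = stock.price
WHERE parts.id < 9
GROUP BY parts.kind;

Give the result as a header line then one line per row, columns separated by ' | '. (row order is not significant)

After JOIN stock (3 rows):
parts.id | parts.tag | parts.price | parts.kind | stock.price | stock.tag | stock.name | stock.kind
1 | A | 9 | blue | 9 | D | hank | blue
4 | E | 9 | red | 9 | D | hank | blue
60 | A | 4 | green | 4 | A | eve | red
After WHERE (2 rows):
parts.id | parts.tag | parts.price | parts.kind | stock.price | stock.tag | stock.name | stock.kind
1 | A | 9 | blue | 9 | D | hank | blue
4 | E | 9 | red | 9 | D | hank | blue
After GROUP BY (2 rows):
parts.kind | max_id
blue | 1
red | 4

== RESULT ==
parts.kind | max_id
blue | 1
red | 4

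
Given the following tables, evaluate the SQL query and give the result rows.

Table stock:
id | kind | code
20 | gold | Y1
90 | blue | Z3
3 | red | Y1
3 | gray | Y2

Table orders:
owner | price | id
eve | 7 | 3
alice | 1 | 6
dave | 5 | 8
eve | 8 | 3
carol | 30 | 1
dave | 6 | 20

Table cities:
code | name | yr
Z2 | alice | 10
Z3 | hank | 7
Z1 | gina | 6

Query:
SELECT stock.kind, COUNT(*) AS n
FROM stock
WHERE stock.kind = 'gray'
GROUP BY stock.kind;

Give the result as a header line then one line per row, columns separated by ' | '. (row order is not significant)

After WHERE (1 rows):
stock.id | stock.kind | stock.code
3 | gray | Y2
After GROUP BY (1 rows):
stock.kind | n
gray | 1

== RESULT ==
stock.kind | n
gray | 1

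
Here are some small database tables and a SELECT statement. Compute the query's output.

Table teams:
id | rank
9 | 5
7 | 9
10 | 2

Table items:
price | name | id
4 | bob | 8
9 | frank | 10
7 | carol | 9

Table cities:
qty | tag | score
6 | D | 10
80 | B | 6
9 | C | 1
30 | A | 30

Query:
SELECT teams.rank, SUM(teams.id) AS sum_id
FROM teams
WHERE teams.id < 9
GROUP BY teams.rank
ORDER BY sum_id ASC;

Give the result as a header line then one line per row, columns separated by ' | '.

== RESULT ==
teams.rank | sum_id
9 | 7

Derivation:
After WHERE (1 rows):
teams.id | teams.rank
7 | 9
After GROUP BY (1 rows):
teams.rank | sum_id
9 | 7
After ORDER BY (1 rows):
teams.rank | sum_id
9 | 7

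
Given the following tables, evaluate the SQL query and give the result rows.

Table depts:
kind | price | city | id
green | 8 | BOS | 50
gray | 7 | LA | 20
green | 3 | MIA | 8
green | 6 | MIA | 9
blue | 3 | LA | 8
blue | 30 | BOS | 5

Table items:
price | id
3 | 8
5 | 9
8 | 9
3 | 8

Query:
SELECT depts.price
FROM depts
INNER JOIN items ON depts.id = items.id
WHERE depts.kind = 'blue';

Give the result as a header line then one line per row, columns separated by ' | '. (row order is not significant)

After JOIN items (6 rows):
depts.kind | depts.price | depts.city | depts.id | items.price | items.id
green | 3 | MIA | 8 | 3 | 8
green | 3 | MIA | 8 | 3 | 8
green | 6 | MIA | 9 | 5 | 9
green | 6 | MIA | 9 | 8 | 9
blue | 3 | LA | 8 | 3 | 8
blue | 3 | LA | 8 | 3 | 8
After WHERE (2 rows):
depts.kind | depts.price | depts.city | depts.id | items.price | items.id
blue | 3 | LA | 8 | 3 | 8
blue | 3 | LA | 8 | 3 | 8
After SELECT (2 rows):
depts.price
3
3

== RESULT ==
depts.price
3
3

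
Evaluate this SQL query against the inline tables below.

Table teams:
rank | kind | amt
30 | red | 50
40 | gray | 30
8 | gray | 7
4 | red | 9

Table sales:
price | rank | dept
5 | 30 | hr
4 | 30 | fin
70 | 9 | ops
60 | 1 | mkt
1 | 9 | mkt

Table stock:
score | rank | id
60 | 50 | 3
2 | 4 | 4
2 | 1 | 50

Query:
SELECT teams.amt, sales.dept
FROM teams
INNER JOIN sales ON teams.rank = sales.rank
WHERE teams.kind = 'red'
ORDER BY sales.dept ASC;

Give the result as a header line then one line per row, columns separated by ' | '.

After JOIN sales (2 rows):
teams.rank | teams.kind | teams.amt | sales.price | sales.rank | sales.dept
30 | red | 50 | 5 | 30 | hr
30 | red | 50 | 4 | 30 | fin
After WHERE (2 rows):
teams.rank | teams.kind | teams.amt | sales.price | sales.rank | sales.dept
30 | red | 50 | 5 | 30 | hr
30 | red | 50 | 4 | 30 | fin
After SELECT (2 rows):
teams.amt | sales.dept
50 | hr
50 | fin
After ORDER BY (2 rows):
teams.amt | sales.dept
50 | fin
50 | hr

== RESULT ==
teams.amt | sales.dept
50 | fin
50 | hr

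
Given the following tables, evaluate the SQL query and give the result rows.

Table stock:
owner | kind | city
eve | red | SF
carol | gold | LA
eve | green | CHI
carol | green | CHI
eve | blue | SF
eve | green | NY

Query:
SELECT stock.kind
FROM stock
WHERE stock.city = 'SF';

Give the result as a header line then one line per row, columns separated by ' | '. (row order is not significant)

After WHERE (2 rows):
stock.owner | stock.kind | stock.city
eve | red | SF
eve | blue | SF
After SELECT (2 rows):
stock.kind
red
blue

== RESULT ==
stock.kind
red
blue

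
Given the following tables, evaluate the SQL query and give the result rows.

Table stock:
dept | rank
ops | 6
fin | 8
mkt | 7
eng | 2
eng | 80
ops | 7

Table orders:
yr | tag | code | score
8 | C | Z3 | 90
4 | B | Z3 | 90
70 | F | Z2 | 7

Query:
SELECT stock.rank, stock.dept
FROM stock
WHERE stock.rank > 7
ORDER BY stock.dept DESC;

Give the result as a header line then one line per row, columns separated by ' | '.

After WHERE (2 rows):
stock.dept | stock.rank
fin | 8
eng | 80
After SELECT (2 rows):
stock.rank | stock.dept
8 | fin
80 | eng
After ORDER BY (2 rows):
stock.rank | stock.dept
8 | fin
80 | eng

== RESULT ==
stock.rank | stock.dept
8 | fin
80 | eng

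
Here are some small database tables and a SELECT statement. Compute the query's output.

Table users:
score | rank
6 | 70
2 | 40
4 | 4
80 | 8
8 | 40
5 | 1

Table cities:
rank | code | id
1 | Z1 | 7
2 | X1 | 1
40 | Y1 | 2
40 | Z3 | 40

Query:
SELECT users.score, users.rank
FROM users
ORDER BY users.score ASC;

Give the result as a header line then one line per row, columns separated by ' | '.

== RESULT ==
users.score | users.rank
2 | 40
4 | 4
5 | 1
6 | 70
8 | 40
80 | 8

Derivation:
After SELECT (6 rows):
users.score | users.rank
6 | 70
2 | 40
4 | 4
80 | 8
8 | 40
5 | 1
After ORDER BY (6 rows):
users.score | users.rank
2 | 40
4 | 4
5 | 1
6 | 70
8 | 40
80 | 8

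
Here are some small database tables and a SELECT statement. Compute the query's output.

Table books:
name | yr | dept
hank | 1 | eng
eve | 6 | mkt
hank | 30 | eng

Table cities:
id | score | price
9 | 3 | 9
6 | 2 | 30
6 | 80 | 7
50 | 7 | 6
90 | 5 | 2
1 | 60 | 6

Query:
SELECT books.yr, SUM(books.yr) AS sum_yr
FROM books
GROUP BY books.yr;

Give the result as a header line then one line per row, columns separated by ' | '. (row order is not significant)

After GROUP BY (3 rows):
books.yr | sum_yr
1 | 1
6 | 6
30 | 30

== RESULT ==
books.yr | sum_yr
1 | 1
6 | 6
30 | 30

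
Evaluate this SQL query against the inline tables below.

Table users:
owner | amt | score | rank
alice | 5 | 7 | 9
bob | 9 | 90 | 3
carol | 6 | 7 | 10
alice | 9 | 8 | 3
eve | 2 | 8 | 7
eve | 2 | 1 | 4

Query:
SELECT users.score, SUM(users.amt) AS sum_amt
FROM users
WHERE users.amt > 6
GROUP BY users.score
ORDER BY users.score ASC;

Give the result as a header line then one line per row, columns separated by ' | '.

After WHERE (2 rows):
users.owner | users.amt | users.score | users.rank
bob | 9 | 90 | 3
alice | 9 | 8 | 3
After GROUP BY (2 rows):
users.score | sum_amt
90 | 9
8 | 9
After ORDER BY (2 rows):
users.score | sum_amt
8 | 9
90 | 9

== RESULT ==
users.score | sum_amt
8 | 9
90 | 9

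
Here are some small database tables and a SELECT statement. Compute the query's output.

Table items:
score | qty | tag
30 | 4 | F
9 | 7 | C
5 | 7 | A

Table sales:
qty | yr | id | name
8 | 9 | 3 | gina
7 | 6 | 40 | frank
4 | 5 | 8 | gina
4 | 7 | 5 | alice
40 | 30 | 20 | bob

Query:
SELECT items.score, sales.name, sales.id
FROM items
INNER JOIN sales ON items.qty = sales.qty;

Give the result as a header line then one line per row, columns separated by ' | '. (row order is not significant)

After JOIN sales (4 rows):
items.score | items.qty | items.tag | sales.qty | sales.yr | sales.id | sales.name
30 | 4 | F | 4 | 5 | 8 | gina
30 | 4 | F | 4 | 7 | 5 | alice
9 | 7 | C | 7 | 6 | 40 | frank
5 | 7 | A | 7 | 6 | 40 | frank
After SELECT (4 rows):
items.score | sales.name | sales.id
30 | gina | 8
30 | alice | 5
9 | frank | 40
5 | frank | 40

== RESULT ==
items.score | sales.name | sales.id
30 | gina | 8
30 | alice | 5
9 | frank | 40
5 | frank | 40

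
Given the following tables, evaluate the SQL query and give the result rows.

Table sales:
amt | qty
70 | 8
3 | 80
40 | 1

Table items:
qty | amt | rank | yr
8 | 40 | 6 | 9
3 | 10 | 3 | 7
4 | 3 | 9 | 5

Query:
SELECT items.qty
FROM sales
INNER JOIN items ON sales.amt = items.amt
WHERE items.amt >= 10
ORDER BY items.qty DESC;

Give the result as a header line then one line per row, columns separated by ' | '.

After JOIN items (2 rows):
sales.amt | sales.qty | items.qty | items.amt | items.rank | items.yr
3 | 80 | 4 | 3 | 9 | 5
40 | 1 | 8 | 40 | 6 | 9
After WHERE (1 rows):
sales.amt | sales.qty | items.qty | items.amt | items.rank | items.yr
40 | 1 | 8 | 40 | 6 | 9
After SELECT (1 rows):
items.qty
8
After ORDER BY (1 rows):
items.qty
8

== RESULT ==
items.qty
8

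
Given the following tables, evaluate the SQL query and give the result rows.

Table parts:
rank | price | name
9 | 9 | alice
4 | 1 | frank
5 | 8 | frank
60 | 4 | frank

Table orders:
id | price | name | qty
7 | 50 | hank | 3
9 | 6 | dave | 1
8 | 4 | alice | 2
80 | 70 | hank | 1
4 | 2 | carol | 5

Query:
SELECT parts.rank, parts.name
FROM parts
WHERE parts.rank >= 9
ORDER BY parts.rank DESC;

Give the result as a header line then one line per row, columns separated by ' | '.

== RESULT ==
parts.rank | parts.name
60 | frank
9 | alice

Derivation:
After WHERE (2 rows):
parts.rank | parts.price | parts.name
9 | 9 | alice
60 | 4 | frank
After SELECT (2 rows):
parts.rank | parts.name
9 | alice
60 | frank
After ORDER BY (2 rows):
parts.rank | parts.name
60 | frank
9 | alice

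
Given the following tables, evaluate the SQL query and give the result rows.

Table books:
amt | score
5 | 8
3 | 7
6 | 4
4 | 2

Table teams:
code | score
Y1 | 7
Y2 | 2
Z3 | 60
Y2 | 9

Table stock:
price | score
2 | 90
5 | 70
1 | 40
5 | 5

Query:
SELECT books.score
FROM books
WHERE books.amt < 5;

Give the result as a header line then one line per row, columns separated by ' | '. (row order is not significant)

After WHERE (2 rows):
books.amt | books.score
3 | 7
4 | 2
After SELECT (2 rows):
books.score
7
2

== RESULT ==
books.score
7
2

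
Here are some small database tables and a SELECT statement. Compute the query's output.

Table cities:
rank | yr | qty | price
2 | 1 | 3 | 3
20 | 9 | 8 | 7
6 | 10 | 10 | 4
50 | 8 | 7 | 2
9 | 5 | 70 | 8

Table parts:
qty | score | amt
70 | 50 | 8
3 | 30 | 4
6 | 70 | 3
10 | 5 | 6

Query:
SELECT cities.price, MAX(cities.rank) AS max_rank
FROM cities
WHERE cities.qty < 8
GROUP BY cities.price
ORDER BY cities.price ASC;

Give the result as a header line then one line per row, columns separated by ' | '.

== RESULT ==
cities.price | max_rank
2 | 50
3 | 2

Derivation:
After WHERE (2 rows):
cities.rank | cities.yr | cities.qty | cities.price
2 | 1 | 3 | 3
50 | 8 | 7 | 2
After GROUP BY (2 rows):
cities.price | max_rank
3 | 2
2 | 50
After ORDER BY (2 rows):
cities.price | max_rank
2 | 50
3 | 2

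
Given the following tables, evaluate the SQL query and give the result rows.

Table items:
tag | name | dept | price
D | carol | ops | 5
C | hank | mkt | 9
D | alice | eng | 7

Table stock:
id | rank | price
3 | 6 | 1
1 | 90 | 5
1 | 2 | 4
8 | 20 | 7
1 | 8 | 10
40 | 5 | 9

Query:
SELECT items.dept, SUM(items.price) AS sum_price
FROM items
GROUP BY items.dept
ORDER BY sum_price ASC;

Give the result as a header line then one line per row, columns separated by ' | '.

== RESULT ==
items.dept | sum_price
ops | 5
eng | 7
mkt | 9

Derivation:
After GROUP BY (3 rows):
items.dept | sum_price
ops | 5
mkt | 9
eng | 7
After ORDER BY (3 rows):
items.dept | sum_price
ops | 5
eng | 7
mkt | 9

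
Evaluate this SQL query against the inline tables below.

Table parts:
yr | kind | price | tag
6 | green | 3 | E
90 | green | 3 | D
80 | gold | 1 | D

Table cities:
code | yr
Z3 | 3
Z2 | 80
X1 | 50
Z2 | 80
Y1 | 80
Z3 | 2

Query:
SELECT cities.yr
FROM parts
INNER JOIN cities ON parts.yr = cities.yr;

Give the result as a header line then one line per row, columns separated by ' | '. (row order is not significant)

== RESULT ==
cities.yr
80
80
80

Derivation:
After JOIN cities (3 rows):
parts.yr | parts.kind | parts.price | parts.tag | cities.code | cities.yr
80 | gold | 1 | D | Z2 | 80
80 | gold | 1 | D | Z2 | 80
80 | gold | 1 | D | Y1 | 80
After SELECT (3 rows):
cities.yr
80
80
80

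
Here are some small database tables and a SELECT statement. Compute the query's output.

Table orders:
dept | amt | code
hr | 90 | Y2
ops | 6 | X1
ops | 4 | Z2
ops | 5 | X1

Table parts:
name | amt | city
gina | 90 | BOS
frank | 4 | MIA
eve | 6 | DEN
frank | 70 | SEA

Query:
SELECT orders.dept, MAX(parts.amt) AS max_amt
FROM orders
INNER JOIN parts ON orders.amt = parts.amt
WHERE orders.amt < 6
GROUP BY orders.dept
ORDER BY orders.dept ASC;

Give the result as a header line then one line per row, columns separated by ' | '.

After JOIN parts (3 rows):
orders.dept | orders.amt | orders.code | parts.name | parts.amt | parts.city
hr | 90 | Y2 | gina | 90 | BOS
ops | 6 | X1 | eve | 6 | DEN
ops | 4 | Z2 | frank | 4 | MIA
After WHERE (1 rows):
orders.dept | orders.amt | orders.code | parts.name | parts.amt | parts.city
ops | 4 | Z2 | frank | 4 | MIA
After GROUP BY (1 rows):
orders.dept | max_amt
ops | 4
After ORDER BY (1 rows):
orders.dept | max_amt
ops | 4

== RESULT ==
orders.dept | max_amt
ops | 4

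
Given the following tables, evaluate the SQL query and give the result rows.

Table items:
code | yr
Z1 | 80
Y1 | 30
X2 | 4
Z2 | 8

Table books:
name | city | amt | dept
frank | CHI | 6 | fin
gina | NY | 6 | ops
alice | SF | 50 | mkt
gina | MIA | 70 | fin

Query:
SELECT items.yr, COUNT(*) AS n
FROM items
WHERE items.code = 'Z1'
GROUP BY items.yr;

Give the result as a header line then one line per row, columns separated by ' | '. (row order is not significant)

== RESULT ==
items.yr | n
80 | 1

Derivation:
After WHERE (1 rows):
items.code | items.yr
Z1 | 80
After GROUP BY (1 rows):
items.yr | n
80 | 1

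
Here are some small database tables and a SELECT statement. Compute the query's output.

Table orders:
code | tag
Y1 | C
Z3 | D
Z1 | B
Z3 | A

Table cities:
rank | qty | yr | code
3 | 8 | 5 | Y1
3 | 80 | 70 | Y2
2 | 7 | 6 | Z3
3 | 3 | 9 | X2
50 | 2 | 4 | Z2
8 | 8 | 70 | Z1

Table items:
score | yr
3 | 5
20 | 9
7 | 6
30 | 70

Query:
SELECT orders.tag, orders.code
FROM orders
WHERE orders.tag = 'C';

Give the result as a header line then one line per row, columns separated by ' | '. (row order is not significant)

== RESULT ==
orders.tag | orders.code
C | Y1

Derivation:
After WHERE (1 rows):
orders.code | orders.tag
Y1 | C
After SELECT (1 rows):
orders.tag | orders.code
C | Y1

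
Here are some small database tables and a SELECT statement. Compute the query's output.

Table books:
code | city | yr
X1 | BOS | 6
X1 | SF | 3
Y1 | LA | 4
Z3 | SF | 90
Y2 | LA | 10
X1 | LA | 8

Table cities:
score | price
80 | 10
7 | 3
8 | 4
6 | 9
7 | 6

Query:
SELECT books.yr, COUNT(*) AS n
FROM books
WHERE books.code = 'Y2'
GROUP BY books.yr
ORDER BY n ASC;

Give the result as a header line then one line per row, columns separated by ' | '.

After WHERE (1 rows):
books.code | books.city | books.yr
Y2 | LA | 10
After GROUP BY (1 rows):
books.yr | n
10 | 1
After ORDER BY (1 rows):
books.yr | n
10 | 1

== RESULT ==
books.yr | n
10 | 1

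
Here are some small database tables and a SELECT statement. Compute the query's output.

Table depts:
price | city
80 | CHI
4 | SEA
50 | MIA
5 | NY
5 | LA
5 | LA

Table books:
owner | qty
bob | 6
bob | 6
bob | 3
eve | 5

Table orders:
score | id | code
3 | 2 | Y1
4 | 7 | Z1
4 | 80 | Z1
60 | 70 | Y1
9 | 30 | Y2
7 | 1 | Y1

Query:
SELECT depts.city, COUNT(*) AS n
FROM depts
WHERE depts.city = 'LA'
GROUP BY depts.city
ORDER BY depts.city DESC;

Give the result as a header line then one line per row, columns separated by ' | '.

After WHERE (2 rows):
depts.price | depts.city
5 | LA
5 | LA
After GROUP BY (1 rows):
depts.city | n
LA | 2
After ORDER BY (1 rows):
depts.city | n
LA | 2

== RESULT ==
depts.city | n
LA | 2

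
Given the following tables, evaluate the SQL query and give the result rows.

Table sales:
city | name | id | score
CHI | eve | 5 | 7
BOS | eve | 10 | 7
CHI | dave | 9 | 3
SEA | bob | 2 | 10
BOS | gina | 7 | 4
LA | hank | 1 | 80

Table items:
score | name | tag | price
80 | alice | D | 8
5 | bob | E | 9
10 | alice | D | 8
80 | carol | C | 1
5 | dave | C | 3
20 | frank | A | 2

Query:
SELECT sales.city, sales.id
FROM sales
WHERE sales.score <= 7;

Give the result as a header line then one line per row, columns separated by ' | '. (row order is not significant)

After WHERE (4 rows):
sales.city | sales.name | sales.id | sales.score
CHI | eve | 5 | 7
BOS | eve | 10 | 7
CHI | dave | 9 | 3
BOS | gina | 7 | 4
After SELECT (4 rows):
sales.city | sales.id
CHI | 5
BOS | 10
CHI | 9
BOS | 7

== RESULT ==
sales.city | sales.id
CHI | 5
BOS | 10
CHI | 9
BOS | 7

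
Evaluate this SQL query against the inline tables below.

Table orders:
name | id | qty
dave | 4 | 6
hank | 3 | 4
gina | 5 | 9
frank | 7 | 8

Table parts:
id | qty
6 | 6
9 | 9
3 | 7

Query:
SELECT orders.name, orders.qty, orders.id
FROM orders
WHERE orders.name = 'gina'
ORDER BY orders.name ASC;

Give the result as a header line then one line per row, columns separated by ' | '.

== RESULT ==
orders.name | orders.qty | orders.id
gina | 9 | 5

Derivation:
After WHERE (1 rows):
orders.name | orders.id | orders.qty
gina | 5 | 9
After SELECT (1 rows):
orders.name | orders.qty | orders.id
gina | 9 | 5
After ORDER BY (1 rows):
orders.name | orders.qty | orders.id
gina | 9 | 5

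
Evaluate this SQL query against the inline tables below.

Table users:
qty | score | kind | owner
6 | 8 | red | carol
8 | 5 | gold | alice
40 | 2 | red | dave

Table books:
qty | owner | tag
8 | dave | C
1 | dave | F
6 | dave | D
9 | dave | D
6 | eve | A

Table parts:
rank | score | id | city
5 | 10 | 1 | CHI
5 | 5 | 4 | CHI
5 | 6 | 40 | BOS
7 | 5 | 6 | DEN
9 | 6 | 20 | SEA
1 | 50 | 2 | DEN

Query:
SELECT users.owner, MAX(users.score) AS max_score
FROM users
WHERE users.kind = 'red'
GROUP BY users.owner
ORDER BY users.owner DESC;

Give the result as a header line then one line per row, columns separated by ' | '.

After WHERE (2 rows):
users.qty | users.score | users.kind | users.owner
6 | 8 | red | carol
40 | 2 | red | dave
After GROUP BY (2 rows):
users.owner | max_score
carol | 8
dave | 2
After ORDER BY (2 rows):
users.owner | max_score
dave | 2
carol | 8

== RESULT ==
users.owner | max_score
dave | 2
carol | 8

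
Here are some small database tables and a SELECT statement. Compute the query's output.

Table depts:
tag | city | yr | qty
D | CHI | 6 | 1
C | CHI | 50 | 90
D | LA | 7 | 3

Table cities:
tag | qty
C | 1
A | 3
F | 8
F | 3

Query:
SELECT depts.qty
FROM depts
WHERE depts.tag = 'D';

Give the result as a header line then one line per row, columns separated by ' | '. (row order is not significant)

== RESULT ==
depts.qty
1
3

Derivation:
After WHERE (2 rows):
depts.tag | depts.city | depts.yr | depts.qty
D | CHI | 6 | 1
D | LA | 7 | 3
After SELECT (2 rows):
depts.qty
1
3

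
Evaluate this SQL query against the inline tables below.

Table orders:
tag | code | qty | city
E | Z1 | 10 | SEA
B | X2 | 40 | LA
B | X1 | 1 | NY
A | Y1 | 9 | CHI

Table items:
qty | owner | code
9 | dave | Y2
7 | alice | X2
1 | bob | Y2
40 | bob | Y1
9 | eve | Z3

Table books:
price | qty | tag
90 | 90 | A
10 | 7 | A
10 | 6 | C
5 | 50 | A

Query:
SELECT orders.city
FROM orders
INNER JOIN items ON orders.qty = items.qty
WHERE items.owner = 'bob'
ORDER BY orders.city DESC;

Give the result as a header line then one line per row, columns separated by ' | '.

== RESULT ==
orders.city
NY
LA

Derivation:
After JOIN items (4 rows):
orders.tag | orders.code | orders.qty | orders.city | items.qty | items.owner | items.code
B | X2 | 40 | LA | 40 | bob | Y1
B | X1 | 1 | NY | 1 | bob | Y2
A | Y1 | 9 | CHI | 9 | dave | Y2
A | Y1 | 9 | CHI | 9 | eve | Z3
After WHERE (2 rows):
orders.tag | orders.code | orders.qty | orders.city | items.qty | items.owner | items.code
B | X2 | 40 | LA | 40 | bob | Y1
B | X1 | 1 | NY | 1 | bob | Y2
After SELECT (2 rows):
orders.city
LA
NY
After ORDER BY (2 rows):
orders.city
NY
LA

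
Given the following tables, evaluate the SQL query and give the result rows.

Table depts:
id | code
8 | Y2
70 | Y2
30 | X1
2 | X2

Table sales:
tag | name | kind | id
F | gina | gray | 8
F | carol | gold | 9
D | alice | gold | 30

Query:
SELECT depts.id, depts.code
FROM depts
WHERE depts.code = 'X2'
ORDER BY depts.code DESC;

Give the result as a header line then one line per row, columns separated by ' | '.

== RESULT ==
depts.id | depts.code
2 | X2

Derivation:
After WHERE (1 rows):
depts.id | depts.code
2 | X2
After SELECT (1 rows):
depts.id | depts.code
2 | X2
After ORDER BY (1 rows):
depts.id | depts.code
2 | X2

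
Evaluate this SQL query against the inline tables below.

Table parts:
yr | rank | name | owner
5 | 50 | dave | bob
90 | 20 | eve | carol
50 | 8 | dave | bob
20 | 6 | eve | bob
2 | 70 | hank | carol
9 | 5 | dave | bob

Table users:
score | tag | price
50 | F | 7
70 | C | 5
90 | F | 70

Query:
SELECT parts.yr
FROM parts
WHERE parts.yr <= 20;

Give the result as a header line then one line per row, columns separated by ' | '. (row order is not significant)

== RESULT ==
parts.yr
5
20
2
9

Derivation:
After WHERE (4 rows):
parts.yr | parts.rank | parts.name | parts.owner
5 | 50 | dave | bob
20 | 6 | eve | bob
2 | 70 | hank | carol
9 | 5 | dave | bob
After SELECT (4 rows):
parts.yr
5
20
2
9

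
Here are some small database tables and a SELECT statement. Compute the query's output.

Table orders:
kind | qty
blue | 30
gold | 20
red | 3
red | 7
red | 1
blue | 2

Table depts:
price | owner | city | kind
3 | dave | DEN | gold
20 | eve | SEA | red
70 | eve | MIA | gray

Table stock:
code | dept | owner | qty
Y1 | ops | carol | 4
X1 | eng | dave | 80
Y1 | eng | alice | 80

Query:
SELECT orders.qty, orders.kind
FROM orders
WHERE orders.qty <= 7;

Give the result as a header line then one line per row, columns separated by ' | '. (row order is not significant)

After WHERE (4 rows):
orders.kind | orders.qty
red | 3
red | 7
red | 1
blue | 2
After SELECT (4 rows):
orders.qty | orders.kind
3 | red
7 | red
1 | red
2 | blue

== RESULT ==
orders.qty | orders.kind
3 | red
7 | red
1 | red
2 | blue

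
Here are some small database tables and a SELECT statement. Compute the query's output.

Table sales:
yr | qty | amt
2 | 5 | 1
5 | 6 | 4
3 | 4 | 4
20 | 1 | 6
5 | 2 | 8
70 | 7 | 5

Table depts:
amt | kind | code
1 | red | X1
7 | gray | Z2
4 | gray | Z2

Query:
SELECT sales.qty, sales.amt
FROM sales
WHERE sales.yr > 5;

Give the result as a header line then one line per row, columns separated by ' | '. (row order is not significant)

== RESULT ==
sales.qty | sales.amt
1 | 6
7 | 5

Derivation:
After WHERE (2 rows):
sales.yr | sales.qty | sales.amt
20 | 1 | 6
70 | 7 | 5
After SELECT (2 rows):
sales.qty | sales.amt
1 | 6
7 | 5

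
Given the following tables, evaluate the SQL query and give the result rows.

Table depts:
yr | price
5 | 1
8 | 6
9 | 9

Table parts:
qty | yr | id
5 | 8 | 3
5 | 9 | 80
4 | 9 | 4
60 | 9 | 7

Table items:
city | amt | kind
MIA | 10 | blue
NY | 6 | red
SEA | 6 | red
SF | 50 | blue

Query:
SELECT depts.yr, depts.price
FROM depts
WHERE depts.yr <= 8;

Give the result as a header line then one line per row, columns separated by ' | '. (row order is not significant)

== RESULT ==
depts.yr | depts.price
5 | 1
8 | 6

Derivation:
After WHERE (2 rows):
depts.yr | depts.price
5 | 1
8 | 6
After SELECT (2 rows):
depts.yr | depts.price
5 | 1
8 | 6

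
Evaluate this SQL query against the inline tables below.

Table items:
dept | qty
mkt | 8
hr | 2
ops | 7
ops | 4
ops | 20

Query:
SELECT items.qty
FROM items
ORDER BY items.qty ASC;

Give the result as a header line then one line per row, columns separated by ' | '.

== RESULT ==
items.qty
2
4
7
8
20

Derivation:
After SELECT (5 rows):
items.qty
8
2
7
4
20
After ORDER BY (5 rows):
items.qty
2
4
7
8
20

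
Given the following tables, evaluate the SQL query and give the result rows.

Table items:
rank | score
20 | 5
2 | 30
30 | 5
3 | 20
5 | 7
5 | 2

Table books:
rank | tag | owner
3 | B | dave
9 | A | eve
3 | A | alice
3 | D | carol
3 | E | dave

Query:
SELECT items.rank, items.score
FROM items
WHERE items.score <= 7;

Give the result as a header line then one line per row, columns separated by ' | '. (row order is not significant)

After WHERE (4 rows):
items.rank | items.score
20 | 5
30 | 5
5 | 7
5 | 2
After SELECT (4 rows):
items.rank | items.score
20 | 5
30 | 5
5 | 7
5 | 2

== RESULT ==
items.rank | items.score
20 | 5
30 | 5
5 | 7
5 | 2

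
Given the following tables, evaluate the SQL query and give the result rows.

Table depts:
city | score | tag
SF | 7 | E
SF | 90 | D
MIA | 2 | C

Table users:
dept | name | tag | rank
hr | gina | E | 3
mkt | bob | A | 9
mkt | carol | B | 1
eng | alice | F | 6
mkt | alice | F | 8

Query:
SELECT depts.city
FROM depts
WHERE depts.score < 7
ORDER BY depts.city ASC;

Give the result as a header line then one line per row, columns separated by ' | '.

After WHERE (1 rows):
depts.city | depts.score | depts.tag
MIA | 2 | C
After SELECT (1 rows):
depts.city
MIA
After ORDER BY (1 rows):
depts.city
MIA

== RESULT ==
depts.city
MIA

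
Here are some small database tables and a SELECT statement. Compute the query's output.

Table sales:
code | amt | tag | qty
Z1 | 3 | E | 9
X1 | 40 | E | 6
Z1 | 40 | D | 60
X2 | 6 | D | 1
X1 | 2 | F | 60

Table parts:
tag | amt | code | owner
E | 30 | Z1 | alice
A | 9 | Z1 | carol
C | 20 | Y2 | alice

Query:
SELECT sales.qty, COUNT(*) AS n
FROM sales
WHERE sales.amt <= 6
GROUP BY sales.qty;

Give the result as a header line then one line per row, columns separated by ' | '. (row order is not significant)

After WHERE (3 rows):
sales.code | sales.amt | sales.tag | sales.qty
Z1 | 3 | E | 9
X2 | 6 | D | 1
X1 | 2 | F | 60
After GROUP BY (3 rows):
sales.qty | n
9 | 1
1 | 1
60 | 1

== RESULT ==
sales.qty | n
9 | 1
1 | 1
60 | 1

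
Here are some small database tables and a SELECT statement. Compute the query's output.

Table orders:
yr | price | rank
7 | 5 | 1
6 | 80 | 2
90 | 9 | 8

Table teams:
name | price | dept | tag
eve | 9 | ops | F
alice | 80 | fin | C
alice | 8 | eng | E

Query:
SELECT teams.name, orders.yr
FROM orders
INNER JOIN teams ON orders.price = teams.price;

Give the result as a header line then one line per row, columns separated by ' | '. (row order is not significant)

== RESULT ==
teams.name | orders.yr
alice | 6
eve | 90

Derivation:
After JOIN teams (2 rows):
orders.yr | orders.price | orders.rank | teams.name | teams.price | teams.dept | teams.tag
6 | 80 | 2 | alice | 80 | fin | C
90 | 9 | 8 | eve | 9 | ops | F
After SELECT (2 rows):
teams.name | orders.yr
alice | 6
eve | 90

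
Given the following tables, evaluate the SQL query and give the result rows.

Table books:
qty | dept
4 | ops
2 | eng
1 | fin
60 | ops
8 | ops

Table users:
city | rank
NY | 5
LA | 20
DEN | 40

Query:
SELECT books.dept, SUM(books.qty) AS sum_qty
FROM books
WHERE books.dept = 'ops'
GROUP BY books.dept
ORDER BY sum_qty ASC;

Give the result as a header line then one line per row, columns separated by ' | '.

== RESULT ==
books.dept | sum_qty
ops | 72

Derivation:
After WHERE (3 rows):
books.qty | books.dept
4 | ops
60 | ops
8 | ops
After GROUP BY (1 rows):
books.dept | sum_qty
ops | 72
After ORDER BY (1 rows):
books.dept | sum_qty
ops | 72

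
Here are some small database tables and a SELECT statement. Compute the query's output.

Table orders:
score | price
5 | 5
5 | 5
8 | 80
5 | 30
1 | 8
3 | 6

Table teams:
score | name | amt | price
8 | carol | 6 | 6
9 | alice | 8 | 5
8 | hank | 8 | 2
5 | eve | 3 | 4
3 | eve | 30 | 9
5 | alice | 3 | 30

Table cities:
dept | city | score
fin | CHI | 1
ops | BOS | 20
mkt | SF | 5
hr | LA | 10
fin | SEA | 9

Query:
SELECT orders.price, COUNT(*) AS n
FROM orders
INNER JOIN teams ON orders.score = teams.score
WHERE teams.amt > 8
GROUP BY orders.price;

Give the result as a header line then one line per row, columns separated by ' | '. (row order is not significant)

== RESULT ==
orders.price | n
6 | 1

Derivation:
After JOIN teams (9 rows):
orders.score | orders.price | teams.score | teams.name | teams.amt | teams.price
5 | 5 | 5 | eve | 3 | 4
5 | 5 | 5 | alice | 3 | 30
5 | 5 | 5 | eve | 3 | 4
5 | 5 | 5 | alice | 3 | 30
8 | 80 | 8 | carol | 6 | 6
8 | 80 | 8 | hank | 8 | 2
5 | 30 | 5 | eve | 3 | 4
5 | 30 | 5 | alice | 3 | 30
3 | 6 | 3 | eve | 30 | 9
After WHERE (1 rows):
orders.score | orders.price | teams.score | teams.name | teams.amt | teams.price
3 | 6 | 3 | eve | 30 | 9
After GROUP BY (1 rows):
orders.price | n
6 | 1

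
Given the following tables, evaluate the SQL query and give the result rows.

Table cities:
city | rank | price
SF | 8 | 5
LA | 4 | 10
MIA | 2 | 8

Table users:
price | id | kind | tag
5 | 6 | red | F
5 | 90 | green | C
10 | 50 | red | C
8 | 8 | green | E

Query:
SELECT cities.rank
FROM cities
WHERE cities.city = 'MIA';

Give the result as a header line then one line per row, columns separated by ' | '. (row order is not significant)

After WHERE (1 rows):
cities.city | cities.rank | cities.price
MIA | 2 | 8
After SELECT (1 rows):
cities.rank
2

== RESULT ==
cities.rank
2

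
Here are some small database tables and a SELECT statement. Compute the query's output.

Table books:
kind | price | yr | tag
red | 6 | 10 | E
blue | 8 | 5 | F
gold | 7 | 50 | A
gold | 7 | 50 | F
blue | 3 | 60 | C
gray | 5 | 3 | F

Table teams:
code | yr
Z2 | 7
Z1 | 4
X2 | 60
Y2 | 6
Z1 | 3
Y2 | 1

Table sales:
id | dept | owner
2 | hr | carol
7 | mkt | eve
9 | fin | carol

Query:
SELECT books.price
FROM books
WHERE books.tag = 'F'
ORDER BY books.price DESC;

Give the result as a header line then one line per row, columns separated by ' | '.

After WHERE (3 rows):
books.kind | books.price | books.yr | books.tag
blue | 8 | 5 | F
gold | 7 | 50 | F
gray | 5 | 3 | F
After SELECT (3 rows):
books.price
8
7
5
After ORDER BY (3 rows):
books.price
8
7
5

== RESULT ==
books.price
8
7
5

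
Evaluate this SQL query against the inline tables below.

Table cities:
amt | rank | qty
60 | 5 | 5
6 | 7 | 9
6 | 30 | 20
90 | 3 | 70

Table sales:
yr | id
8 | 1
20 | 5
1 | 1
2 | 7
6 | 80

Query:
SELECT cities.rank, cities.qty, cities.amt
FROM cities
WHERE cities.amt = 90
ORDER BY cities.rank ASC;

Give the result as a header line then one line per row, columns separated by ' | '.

== RESULT ==
cities.rank | cities.qty | cities.amt
3 | 70 | 90

Derivation:
After WHERE (1 rows):
cities.amt | cities.rank | cities.qty
90 | 3 | 70
After SELECT (1 rows):
cities.rank | cities.qty | cities.amt
3 | 70 | 90
After ORDER BY (1 rows):
cities.rank | cities.qty | cities.amt
3 | 70 | 90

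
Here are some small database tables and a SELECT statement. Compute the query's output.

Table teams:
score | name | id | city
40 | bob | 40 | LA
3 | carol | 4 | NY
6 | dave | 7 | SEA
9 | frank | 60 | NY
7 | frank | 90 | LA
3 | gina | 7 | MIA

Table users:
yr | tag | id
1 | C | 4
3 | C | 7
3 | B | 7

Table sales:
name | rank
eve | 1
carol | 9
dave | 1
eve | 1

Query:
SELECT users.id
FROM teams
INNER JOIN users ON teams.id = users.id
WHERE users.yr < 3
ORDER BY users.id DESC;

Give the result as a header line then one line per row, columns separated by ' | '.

After JOIN users (5 rows):
teams.score | teams.name | teams.id | teams.city | users.yr | users.tag | users.id
3 | carol | 4 | NY | 1 | C | 4
6 | dave | 7 | SEA | 3 | C | 7
6 | dave | 7 | SEA | 3 | B | 7
3 | gina | 7 | MIA | 3 | C | 7
3 | gina | 7 | MIA | 3 | B | 7
After WHERE (1 rows):
teams.score | teams.name | teams.id | teams.city | users.yr | users.tag | users.id
3 | carol | 4 | NY | 1 | C | 4
After SELECT (1 rows):
users.id
4
After ORDER BY (1 rows):
users.id
4

== RESULT ==
users.id
4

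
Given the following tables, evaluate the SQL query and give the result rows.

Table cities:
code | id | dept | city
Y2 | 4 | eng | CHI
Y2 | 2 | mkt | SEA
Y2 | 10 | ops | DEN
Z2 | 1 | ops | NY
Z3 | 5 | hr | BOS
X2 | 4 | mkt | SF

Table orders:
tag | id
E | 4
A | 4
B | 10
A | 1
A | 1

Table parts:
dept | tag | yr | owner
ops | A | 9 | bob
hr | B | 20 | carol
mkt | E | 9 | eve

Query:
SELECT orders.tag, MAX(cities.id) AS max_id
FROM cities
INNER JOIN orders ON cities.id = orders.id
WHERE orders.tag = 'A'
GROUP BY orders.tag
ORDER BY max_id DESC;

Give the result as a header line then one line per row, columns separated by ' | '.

After JOIN orders (7 rows):
cities.code | cities.id | cities.dept | cities.city | orders.tag | orders.id
Y2 | 4 | eng | CHI | E | 4
Y2 | 4 | eng | CHI | A | 4
Y2 | 10 | ops | DEN | B | 10
Z2 | 1 | ops | NY | A | 1
Z2 | 1 | ops | NY | A | 1
X2 | 4 | mkt | SF | E | 4
X2 | 4 | mkt | SF | A | 4
After WHERE (4 rows):
cities.code | cities.id | cities.dept | cities.city | orders.tag | orders.id
Y2 | 4 | eng | CHI | A | 4
Z2 | 1 | ops | NY | A | 1
Z2 | 1 | ops | NY | A | 1
X2 | 4 | mkt | SF | A | 4
After GROUP BY (1 rows):
orders.tag | max_id
A | 4
After ORDER BY (1 rows):
orders.tag | max_id
A | 4

== RESULT ==
orders.tag | max_id
A | 4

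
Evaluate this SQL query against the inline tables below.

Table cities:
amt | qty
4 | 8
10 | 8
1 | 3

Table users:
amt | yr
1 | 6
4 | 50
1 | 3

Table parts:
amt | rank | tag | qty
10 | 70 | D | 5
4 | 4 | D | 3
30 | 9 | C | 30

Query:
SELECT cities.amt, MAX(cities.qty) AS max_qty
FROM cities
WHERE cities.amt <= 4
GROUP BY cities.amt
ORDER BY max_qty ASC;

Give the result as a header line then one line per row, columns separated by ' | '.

== RESULT ==
cities.amt | max_qty
1 | 3
4 | 8

Derivation:
After WHERE (2 rows):
cities.amt | cities.qty
4 | 8
1 | 3
After GROUP BY (2 rows):
cities.amt | max_qty
4 | 8
1 | 3
After ORDER BY (2 rows):
cities.amt | max_qty
1 | 3
4 | 8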